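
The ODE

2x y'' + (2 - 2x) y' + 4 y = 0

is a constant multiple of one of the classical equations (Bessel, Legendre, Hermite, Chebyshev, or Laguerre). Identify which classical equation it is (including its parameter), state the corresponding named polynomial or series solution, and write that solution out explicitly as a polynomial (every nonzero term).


All three coefficients share the factor 2; dividing through by 2 gives  x y'' + (1 - x) y' + 2 y = 0.
This matches the Laguerre equation x y'' + (1 - x) y' + n y = 0 with n = 2; the polynomial solution is L_2(x).
With y = sum_k a_k x^k, matching x^k gives (k+1)k a_{k+1} + (k+1) a_{k+1} - k a_k + n a_k = 0, i.e. (k+1)^2 a_{k+1} = (k - n) a_k = (k - 2) a_k. The right side vanishes at k = 2, so the series terminates at degree 2.
Standard normalization L_n(0) = 1 gives a_0 = 1. Work upward with a_{k+1} = (k - 2) a_k / (k+1)^2:
  a_1 = (0 - 2)(1) / 1^2 = -2/1 = -2
  a_2 = (1 - 2)(-2) / 2^2 = 2/4 = 1/2
Hence L_2(x) = x^2/2 - 2 x + 1.

L_2(x); series = x^2/2 - 2 x + 1


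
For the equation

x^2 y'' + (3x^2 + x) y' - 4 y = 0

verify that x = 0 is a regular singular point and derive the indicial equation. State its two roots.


Divide by x^2 to reach normal form y'' + P_1(x) y' + P_2(x) y = 0 with P_1(x) = 3 + 1/x and P_2(x) = -4/x^2.
x = 0 is a singular point because the y'-coefficient 3 + 1/x has a pole at x = 0 and the y-coefficient -4/x^2 has a pole at x = 0.
It is a regular singular point because x P_1(x) = p(x) = 3x + 1 and x^2 P_2(x) = q(x) = -4 are polynomials, hence analytic at x = 0.
p(0) = 1,  q(0) = -4.
Indicial equation: r(r-1) + p(0) r + q(0) = 0, i.e. r^2 + (p(0) - 1) r + q(0) = 0, i.e. r^2 - 4 = 0.
Discriminant: (0)^2 - 4(-4) = 16, so r = (0 ± 4)/2.
Solving: r_1 = 2, r_2 = -2.

indicial: r^2 - 4 = 0; roots r_1 = 2, r_2 = -2


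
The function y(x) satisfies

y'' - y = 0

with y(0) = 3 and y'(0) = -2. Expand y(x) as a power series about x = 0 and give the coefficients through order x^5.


Ansatz: y(x) = sum_{n>=0} a_n x^n, so y'(x) = sum_{n>=1} n a_n x^(n-1) and y''(x) = sum_{n>=2} n(n-1) a_n x^(n-2).
Substitute into P(x) y'' + Q(x) y' + R(x) y = 0 with P(x) = 1, Q(x) = 0, R(x) = -1, and match powers of x.
Initial conditions: a_0 = 3, a_1 = -2.
Setting the coefficient of each power of x to zero and solving order by order (substituting the coefficients already found):
  x^0: 2 a_2 - a_0 = 0  ->  2 a_2 = a_0 = 3  ->  a_2 = 3/2
  x^1: 6 a_3 - a_1 = 0  ->  6 a_3 = a_1 = -2  ->  a_3 = -1/3
  x^2: 12 a_4 - a_2 = 0  ->  12 a_4 = a_2 = 3/2  ->  a_4 = 1/8
  x^3: 20 a_5 - a_3 = 0  ->  20 a_5 = a_3 = -1/3  ->  a_5 = -1/60
Truncated series: y(x) = 3 - 2 x + (3/2) x^2 - (1/3) x^3 + (1/8) x^4 - (1/60) x^5 + O(x^6).

a_0 = 3; a_1 = -2; a_2 = 3/2; a_3 = -1/3; a_4 = 1/8; a_5 = -1/60


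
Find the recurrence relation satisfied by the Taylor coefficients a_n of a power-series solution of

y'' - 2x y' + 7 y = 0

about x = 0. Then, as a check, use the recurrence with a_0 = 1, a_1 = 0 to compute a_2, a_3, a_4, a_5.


Substitute y = sum_n a_n x^n.
y''(x) has coefficient (n+2)(n+1) a_{n+2} at x^n;
-2 x y'(x) has coefficient -2 n a_n at x^n (shift);
7 y(x) has coefficient 7 a_n at x^n.
Matching x^n: (n+2)(n+1) a_{n+2} + (-2n + 7) a_n = 0.
Thus a_{n+2} = (2n - 7) / ((n+1)(n+2)) * a_n.

Check with a_0 = 1, a_1 = 0 (apply the recurrence for n = 0, 1, 2, 3): a_0 = 1, a_1 = 0, a_2 = -7/2, a_3 = 0, a_4 = 7/8, a_5 = 0.

a_(n+2) = (2n - 7) / ((n+1)(n+2)) * a_n; check: a_0 = 1, a_1 = 0, a_2 = -7/2, a_3 = 0, a_4 = 7/8, a_5 = 0


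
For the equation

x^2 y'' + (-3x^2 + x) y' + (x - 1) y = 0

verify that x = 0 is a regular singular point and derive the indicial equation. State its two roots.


Divide by x^2 to reach normal form y'' + P_1(x) y' + P_2(x) y = 0 with P_1(x) = -3 + 1/x and P_2(x) = 1/x - 1/x^2.
x = 0 is a singular point because the y'-coefficient -3 + 1/x has a pole at x = 0 and the y-coefficient 1/x - 1/x^2 has a pole at x = 0.
It is a regular singular point because x P_1(x) = p(x) = 1 - 3x and x^2 P_2(x) = q(x) = x - 1 are polynomials, hence analytic at x = 0.
p(0) = 1,  q(0) = -1.
Indicial equation: r(r-1) + p(0) r + q(0) = 0, i.e. r^2 + (p(0) - 1) r + q(0) = 0, i.e. r^2 - 1 = 0.
Discriminant: (0)^2 - 4(-1) = 4, so r = (0 ± 2)/2.
Solving: r_1 = 1, r_2 = -1.

indicial: r^2 - 1 = 0; roots r_1 = 1, r_2 = -1


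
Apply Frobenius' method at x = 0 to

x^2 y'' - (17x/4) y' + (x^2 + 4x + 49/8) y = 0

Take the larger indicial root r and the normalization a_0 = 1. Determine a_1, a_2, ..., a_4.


Write in Frobenius form y'' + (p(x)/x) y' + (q(x)/x^2) y = 0:
  p(x) = -17/4,  q(x) = x^2 + 4x + 49/8.
Indicial equation: r(r-1) + (-17/4) r + (49/8) = 0 -> roots r_1 = 7/2, r_2 = 7/4.
Take r = r_1 = 7/2. Let y(x) = x^r sum_{n>=0} a_n x^n with a_0 = 1.
Substitute y = x^r sum a_n x^n and match x^{r+n}. The recurrence is
  D(n) a_n + 4 a_{n-1} + 1 a_{n-2} = 0,  where D(n) = (r+n)(r+n-1) + (-17/4)(r+n) + (49/8).
  a_n = [-4 a_{n-1} - 1 a_{n-2}] / D(n).
Since the indicial polynomial factors as (r - r_1)(r - r_2), D(n) = (r_1 + n - r_1)(r_1 + n - r_2) = n(n + 7/4).
Evaluating step by step (a_0 = 1):
  n = 1: D(1) = 1(1 + 7/4) = 11/4; numerator = -4(1) = -4; a_1 = (-4)/(11/4) = -16/11
  n = 2: D(2) = 2(2 + 7/4) = 15/2; numerator = -4(-16/11) - 1(1) = 53/11; a_2 = (53/11)/(15/2) = 106/165
  n = 3: D(3) = 3(3 + 7/4) = 57/4; numerator = -4(106/165) - 1(-16/11) = -184/165; a_3 = (-184/165)/(57/4) = -736/9405
  n = 4: D(4) = 4(4 + 7/4) = 23; numerator = -4(-736/9405) - 1(106/165) = -3098/9405; a_4 = (-3098/9405)/(23) = -3098/216315

r = 7/2; a_0 = 1; a_1 = -16/11; a_2 = 106/165; a_3 = -736/9405; a_4 = -3098/216315


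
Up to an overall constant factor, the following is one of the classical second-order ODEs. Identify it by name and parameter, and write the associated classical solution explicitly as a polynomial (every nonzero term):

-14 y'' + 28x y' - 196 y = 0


All three coefficients share the factor -14; dividing through by -14 gives  y'' - 2x y' + 14 y = 0.
This matches the Hermite equation y'' - 2x y' + 2n y = 0 with 2n = 14, so n = 7; the polynomial solution is H_7(x).
With y = sum_k a_k x^k, matching x^k gives (k+2)(k+1) a_{k+2} = 2(k - n) a_k = 2(k - 7) a_k. The right side vanishes at k = 7, so the series with the parity of 7 terminates at degree 7.
Standard normalization: leading coefficient of H_n is 2^n, so a_7 = 2^7 = 128. Work downward with a_k = (k+1)(k+2) a_{k+2} / (2(k - n)):
  a_5 = (6)(7)(128) / (2(5 - 7)) = 5376/(-4) = -1344
  a_3 = (4)(5)(-1344) / (2(3 - 7)) = -26880/(-8) = 3360
  a_1 = (2)(3)(3360) / (2(1 - 7)) = 20160/(-12) = -1680
Hence H_7(x) = 128 x^7 - 1344 x^5 + 3360 x^3 - 1680 x.

H_7(x); series = 128 x^7 - 1344 x^5 + 3360 x^3 - 1680 x


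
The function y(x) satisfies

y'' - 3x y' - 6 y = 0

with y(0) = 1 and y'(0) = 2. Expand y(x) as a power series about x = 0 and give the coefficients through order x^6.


Ansatz: y(x) = sum_{n>=0} a_n x^n, so y'(x) = sum_{n>=1} n a_n x^(n-1) and y''(x) = sum_{n>=2} n(n-1) a_n x^(n-2).
Substitute into P(x) y'' + Q(x) y' + R(x) y = 0 with P(x) = 1, Q(x) = -3x, R(x) = -6, and match powers of x.
Initial conditions: a_0 = 1, a_1 = 2.
Setting the coefficient of each power of x to zero and solving order by order (substituting the coefficients already found):
  x^0: 2 a_2 - 6 a_0 = 0  ->  2 a_2 = 6 a_0 = 6  ->  a_2 = 3
  x^1: 6 a_3 - 9 a_1 = 0  ->  6 a_3 = 9 a_1 = 18  ->  a_3 = 3
  x^2: 12 a_4 - 12 a_2 = 0  ->  12 a_4 = 12 a_2 = 36  ->  a_4 = 3
  x^3: 20 a_5 - 15 a_3 = 0  ->  20 a_5 = 15 a_3 = 45  ->  a_5 = 9/4
  x^4: 30 a_6 - 18 a_4 = 0  ->  30 a_6 = 18 a_4 = 54  ->  a_6 = 9/5
Truncated series: y(x) = 1 + 2 x + 3 x^2 + 3 x^3 + 3 x^4 + (9/4) x^5 + (9/5) x^6 + O(x^7).

a_0 = 1; a_1 = 2; a_2 = 3; a_3 = 3; a_4 = 3; a_5 = 9/4; a_6 = 9/5


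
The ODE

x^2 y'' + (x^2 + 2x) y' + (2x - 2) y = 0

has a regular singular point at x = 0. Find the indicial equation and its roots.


Divide by x^2 to reach normal form y'' + P_1(x) y' + P_2(x) y = 0 with P_1(x) = 1 + 2/x and P_2(x) = 2/x - 2/x^2.
x = 0 is a singular point because the y'-coefficient 1 + 2/x has a pole at x = 0 and the y-coefficient 2/x - 2/x^2 has a pole at x = 0.
It is a regular singular point because x P_1(x) = p(x) = x + 2 and x^2 P_2(x) = q(x) = 2x - 2 are polynomials, hence analytic at x = 0.
p(0) = 2,  q(0) = -2.
Indicial equation: r(r-1) + p(0) r + q(0) = 0, i.e. r^2 + (p(0) - 1) r + q(0) = 0, i.e. r^2 + 1 r - 2 = 0.
Discriminant: (1)^2 - 4(-2) = 9, so r = (-1 ± 3)/2.
Solving: r_1 = 1, r_2 = -2.

indicial: r^2 + 1 r - 2 = 0; roots r_1 = 1, r_2 = -2


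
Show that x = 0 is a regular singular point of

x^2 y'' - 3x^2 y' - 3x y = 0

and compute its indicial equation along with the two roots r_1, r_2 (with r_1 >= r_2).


Divide by x^2 to reach normal form y'' + P_1(x) y' + P_2(x) y = 0 with P_1(x) = -3 and P_2(x) = -3/x.
x = 0 is a singular point because the y-coefficient -3/x has a pole at x = 0.
It is a regular singular point because x P_1(x) = p(x) = -3x and x^2 P_2(x) = q(x) = -3x are polynomials, hence analytic at x = 0.
p(0) = 0,  q(0) = 0.
Indicial equation: r(r-1) + p(0) r + q(0) = 0, i.e. r^2 + (p(0) - 1) r + q(0) = 0, i.e. r^2 - 1 r = 0.
Discriminant: (-1)^2 - 4(0) = 1, so r = (1 ± 1)/2.
Solving: r_1 = 1, r_2 = 0.

indicial: r^2 - 1 r = 0; roots r_1 = 1, r_2 = 0


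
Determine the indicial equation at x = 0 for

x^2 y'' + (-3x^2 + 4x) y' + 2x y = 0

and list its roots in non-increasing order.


Divide by x^2 to reach normal form y'' + P_1(x) y' + P_2(x) y = 0 with P_1(x) = -3 + 4/x and P_2(x) = 2/x.
x = 0 is a singular point because the y'-coefficient -3 + 4/x has a pole at x = 0 and the y-coefficient 2/x has a pole at x = 0.
It is a regular singular point because x P_1(x) = p(x) = 4 - 3x and x^2 P_2(x) = q(x) = 2x are polynomials, hence analytic at x = 0.
p(0) = 4,  q(0) = 0.
Indicial equation: r(r-1) + p(0) r + q(0) = 0, i.e. r^2 + (p(0) - 1) r + q(0) = 0, i.e. r^2 + 3 r = 0.
Discriminant: (3)^2 - 4(0) = 9, so r = (-3 ± 3)/2.
Solving: r_1 = 0, r_2 = -3.

indicial: r^2 + 3 r = 0; roots r_1 = 0, r_2 = -3


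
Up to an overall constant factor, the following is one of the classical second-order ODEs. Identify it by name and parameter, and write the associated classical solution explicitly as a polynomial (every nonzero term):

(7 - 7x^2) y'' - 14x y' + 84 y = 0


All three coefficients share the factor 7; dividing through by 7 gives  (1 - x^2) y'' - 2x y' + 12 y = 0.
This matches the Legendre equation (1 - x^2) y'' - 2x y' + n(n+1) y = 0 (note the -2x y' term) with n(n+1) = 12, so n = 3; the polynomial solution is P_3(x).
With y = sum_k a_k x^k, matching x^k gives (k+2)(k+1) a_{k+2} = [k(k+1) - n(n+1)] a_k = (k - 3)(k + 4) a_k. The right side vanishes at k = 3, so the series with the parity of 3 terminates at degree 3.
Standard normalization (P_n(1) = 1): leading coefficient (2n)!/(2^n (n!)^2) = 720/(8*36) = 5/2, so a_3 = 5/2. Work downward with a_k = (k+1)(k+2) a_{k+2} / ((k - 3)(k + 4)):
  a_1 = (2)(3)(5/2) / ((1 - 3)(1 + 4)) = 15/(-10) = -3/2
Hence P_3(x) = 5 x^3/2 - 3 x/2.

P_3(x); series = 5 x^3/2 - 3 x/2


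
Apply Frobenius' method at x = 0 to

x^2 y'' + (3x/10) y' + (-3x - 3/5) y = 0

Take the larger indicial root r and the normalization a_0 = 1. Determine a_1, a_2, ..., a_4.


Write in Frobenius form y'' + (p(x)/x) y' + (q(x)/x^2) y = 0:
  p(x) = 3/10,  q(x) = -3x - 3/5.
Indicial equation: r(r-1) + (3/10) r + (-3/5) = 0 -> roots r_1 = 6/5, r_2 = -1/2.
Take r = r_1 = 6/5. Let y(x) = x^r sum_{n>=0} a_n x^n with a_0 = 1.
Substitute y = x^r sum a_n x^n and match x^{r+n}. The recurrence is
  D(n) a_n - 3 a_{n-1} = 0,  where D(n) = (r+n)(r+n-1) + (3/10)(r+n) + (-3/5).
  a_n = 3 / D(n) * a_{n-1}.
Since the indicial polynomial factors as (r - r_1)(r - r_2), D(n) = (r_1 + n - r_1)(r_1 + n - r_2) = n(n + 17/10).
Evaluating step by step (a_0 = 1):
  n = 1: D(1) = 1(1 + 17/10) = 27/10; numerator = 3(1) = 3; a_1 = (3)/(27/10) = 10/9
  n = 2: D(2) = 2(2 + 17/10) = 37/5; numerator = 3(10/9) = 10/3; a_2 = (10/3)/(37/5) = 50/111
  n = 3: D(3) = 3(3 + 17/10) = 141/10; numerator = 3(50/111) = 50/37; a_3 = (50/37)/(141/10) = 500/5217
  n = 4: D(4) = 4(4 + 17/10) = 114/5; numerator = 3(500/5217) = 500/1739; a_4 = (500/1739)/(114/5) = 1250/99123

r = 6/5; a_0 = 1; a_1 = 10/9; a_2 = 50/111; a_3 = 500/5217; a_4 = 1250/99123


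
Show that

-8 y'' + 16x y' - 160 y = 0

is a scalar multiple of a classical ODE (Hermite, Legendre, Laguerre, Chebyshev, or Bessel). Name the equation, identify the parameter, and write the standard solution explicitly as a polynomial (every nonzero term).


All three coefficients share the factor -8; dividing through by -8 gives  y'' - 2x y' + 20 y = 0.
This matches the Hermite equation y'' - 2x y' + 2n y = 0 with 2n = 20, so n = 10; the polynomial solution is H_10(x).
With y = sum_k a_k x^k, matching x^k gives (k+2)(k+1) a_{k+2} = 2(k - n) a_k = 2(k - 10) a_k. The right side vanishes at k = 10, so the series with the parity of 10 terminates at degree 10.
Standard normalization: leading coefficient of H_n is 2^n, so a_10 = 2^10 = 1024. Work downward with a_k = (k+1)(k+2) a_{k+2} / (2(k - n)):
  a_8 = (9)(10)(1024) / (2(8 - 10)) = 92160/(-4) = -23040
  a_6 = (7)(8)(-23040) / (2(6 - 10)) = -1290240/(-8) = 161280
  a_4 = (5)(6)(161280) / (2(4 - 10)) = 4838400/(-12) = -403200
  a_2 = (3)(4)(-403200) / (2(2 - 10)) = -4838400/(-16) = 302400
  a_0 = (1)(2)(302400) / (2(0 - 10)) = 604800/(-20) = -30240
Hence H_10(x) = 1024 x^10 - 23040 x^8 + 161280 x^6 - 403200 x^4 + 302400 x^2 - 30240.

H_10(x); series = 1024 x^10 - 23040 x^8 + 161280 x^6 - 403200 x^4 + 302400 x^2 - 30240


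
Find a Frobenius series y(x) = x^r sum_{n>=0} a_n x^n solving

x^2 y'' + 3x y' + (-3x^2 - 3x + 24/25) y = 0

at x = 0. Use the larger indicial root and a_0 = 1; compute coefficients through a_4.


Write in Frobenius form y'' + (p(x)/x) y' + (q(x)/x^2) y = 0:
  p(x) = 3,  q(x) = -3x^2 - 3x + 24/25.
Indicial equation: r(r-1) + (3) r + (24/25) = 0 -> roots r_1 = -4/5, r_2 = -6/5.
Take r = r_1 = -4/5. Let y(x) = x^r sum_{n>=0} a_n x^n with a_0 = 1.
Substitute y = x^r sum a_n x^n and match x^{r+n}. The recurrence is
  D(n) a_n - 3 a_{n-1} - 3 a_{n-2} = 0,  where D(n) = (r+n)(r+n-1) + (3)(r+n) + (24/25).
  a_n = [3 a_{n-1} + 3 a_{n-2}] / D(n).
Since the indicial polynomial factors as (r - r_1)(r - r_2), D(n) = (r_1 + n - r_1)(r_1 + n - r_2) = n(n + 2/5).
Evaluating step by step (a_0 = 1):
  n = 1: D(1) = 1(1 + 2/5) = 7/5; numerator = 3(1) = 3; a_1 = (3)/(7/5) = 15/7
  n = 2: D(2) = 2(2 + 2/5) = 24/5; numerator = 3(15/7) + 3(1) = 66/7; a_2 = (66/7)/(24/5) = 55/28
  n = 3: D(3) = 3(3 + 2/5) = 51/5; numerator = 3(55/28) + 3(15/7) = 345/28; a_3 = (345/28)/(51/5) = 575/476
  n = 4: D(4) = 4(4 + 2/5) = 88/5; numerator = 3(575/476) + 3(55/28) = 2265/238; a_4 = (2265/238)/(88/5) = 11325/20944

r = -4/5; a_0 = 1; a_1 = 15/7; a_2 = 55/28; a_3 = 575/476; a_4 = 11325/20944


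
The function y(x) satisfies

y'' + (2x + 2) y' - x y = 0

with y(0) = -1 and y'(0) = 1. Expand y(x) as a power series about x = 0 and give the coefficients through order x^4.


Ansatz: y(x) = sum_{n>=0} a_n x^n, so y'(x) = sum_{n>=1} n a_n x^(n-1) and y''(x) = sum_{n>=2} n(n-1) a_n x^(n-2).
Substitute into P(x) y'' + Q(x) y' + R(x) y = 0 with P(x) = 1, Q(x) = 2x + 2, R(x) = -x, and match powers of x.
Initial conditions: a_0 = -1, a_1 = 1.
Setting the coefficient of each power of x to zero and solving order by order (substituting the coefficients already found):
  x^0: 2 a_2 + 2 a_1 = 0  ->  2 a_2 = -2 a_1 = -2  ->  a_2 = -1
  x^1: 6 a_3 + 4 a_2 + 2 a_1 - a_0 = 0  ->  6 a_3 = -4 a_2 - 2 a_1 + a_0 = 1  ->  a_3 = 1/6
  x^2: 12 a_4 + 6 a_3 + 4 a_2 - a_1 = 0  ->  12 a_4 = -6 a_3 - 4 a_2 + a_1 = 4  ->  a_4 = 1/3
Truncated series: y(x) = -1 + x - x^2 + (1/6) x^3 + (1/3) x^4 + O(x^5).

a_0 = -1; a_1 = 1; a_2 = -1; a_3 = 1/6; a_4 = 1/3


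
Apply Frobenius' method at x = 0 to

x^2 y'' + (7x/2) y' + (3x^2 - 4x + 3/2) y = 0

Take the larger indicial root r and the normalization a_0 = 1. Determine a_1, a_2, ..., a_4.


Write in Frobenius form y'' + (p(x)/x) y' + (q(x)/x^2) y = 0:
  p(x) = 7/2,  q(x) = 3x^2 - 4x + 3/2.
Indicial equation: r(r-1) + (7/2) r + (3/2) = 0 -> roots r_1 = -1, r_2 = -3/2.
Take r = r_1 = -1. Let y(x) = x^r sum_{n>=0} a_n x^n with a_0 = 1.
Substitute y = x^r sum a_n x^n and match x^{r+n}. The recurrence is
  D(n) a_n - 4 a_{n-1} + 3 a_{n-2} = 0,  where D(n) = (r+n)(r+n-1) + (7/2)(r+n) + (3/2).
  a_n = [4 a_{n-1} - 3 a_{n-2}] / D(n).
Since the indicial polynomial factors as (r - r_1)(r - r_2), D(n) = (r_1 + n - r_1)(r_1 + n - r_2) = n(n + 1/2).
Evaluating step by step (a_0 = 1):
  n = 1: D(1) = 1(1 + 1/2) = 3/2; numerator = 4(1) = 4; a_1 = (4)/(3/2) = 8/3
  n = 2: D(2) = 2(2 + 1/2) = 5; numerator = 4(8/3) - 3(1) = 23/3; a_2 = (23/3)/(5) = 23/15
  n = 3: D(3) = 3(3 + 1/2) = 21/2; numerator = 4(23/15) - 3(8/3) = -28/15; a_3 = (-28/15)/(21/2) = -8/45
  n = 4: D(4) = 4(4 + 1/2) = 18; numerator = 4(-8/45) - 3(23/15) = -239/45; a_4 = (-239/45)/(18) = -239/810

r = -1; a_0 = 1; a_1 = 8/3; a_2 = 23/15; a_3 = -8/45; a_4 = -239/810


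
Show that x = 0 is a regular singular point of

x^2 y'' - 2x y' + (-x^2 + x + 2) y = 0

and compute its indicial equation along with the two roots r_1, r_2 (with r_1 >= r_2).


Divide by x^2 to reach normal form y'' + P_1(x) y' + P_2(x) y = 0 with P_1(x) = -2/x and P_2(x) = -1 + 1/x + 2/x^2.
x = 0 is a singular point because the y'-coefficient -2/x has a pole at x = 0 and the y-coefficient -1 + 1/x + 2/x^2 has a pole at x = 0.
It is a regular singular point because x P_1(x) = p(x) = -2 and x^2 P_2(x) = q(x) = -x^2 + x + 2 are polynomials, hence analytic at x = 0.
p(0) = -2,  q(0) = 2.
Indicial equation: r(r-1) + p(0) r + q(0) = 0, i.e. r^2 + (p(0) - 1) r + q(0) = 0, i.e. r^2 - 3 r + 2 = 0.
Discriminant: (-3)^2 - 4(2) = 1, so r = (3 ± 1)/2.
Solving: r_1 = 2, r_2 = 1.

indicial: r^2 - 3 r + 2 = 0; roots r_1 = 2, r_2 = 1


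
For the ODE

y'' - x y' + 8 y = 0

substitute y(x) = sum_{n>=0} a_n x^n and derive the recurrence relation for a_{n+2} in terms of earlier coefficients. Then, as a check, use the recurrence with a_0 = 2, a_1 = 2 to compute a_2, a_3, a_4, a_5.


Substitute y = sum_n a_n x^n.
y''(x) has coefficient (n+2)(n+1) a_{n+2} at x^n;
-x y'(x) has coefficient -n a_n at x^n (shift);
8 y(x) has coefficient 8 a_n at x^n.
Matching x^n: (n+2)(n+1) a_{n+2} + (-n + 8) a_n = 0.
Thus a_{n+2} = (n - 8) / ((n+1)(n+2)) * a_n.

Check with a_0 = 2, a_1 = 2 (apply the recurrence for n = 0, 1, 2, 3): a_0 = 2, a_1 = 2, a_2 = -8, a_3 = -7/3, a_4 = 4, a_5 = 7/12.

a_(n+2) = (n - 8) / ((n+1)(n+2)) * a_n; check: a_0 = 2, a_1 = 2, a_2 = -8, a_3 = -7/3, a_4 = 4, a_5 = 7/12


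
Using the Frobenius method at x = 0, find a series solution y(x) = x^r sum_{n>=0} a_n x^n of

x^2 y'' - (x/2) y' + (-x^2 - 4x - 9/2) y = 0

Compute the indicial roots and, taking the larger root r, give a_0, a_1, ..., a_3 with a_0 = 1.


Write in Frobenius form y'' + (p(x)/x) y' + (q(x)/x^2) y = 0:
  p(x) = -1/2,  q(x) = -x^2 - 4x - 9/2.
Indicial equation: r(r-1) + (-1/2) r + (-9/2) = 0 -> roots r_1 = 3, r_2 = -3/2.
Take r = r_1 = 3. Let y(x) = x^r sum_{n>=0} a_n x^n with a_0 = 1.
Substitute y = x^r sum a_n x^n and match x^{r+n}. The recurrence is
  D(n) a_n - 4 a_{n-1} - 1 a_{n-2} = 0,  where D(n) = (r+n)(r+n-1) + (-1/2)(r+n) + (-9/2).
  a_n = [4 a_{n-1} + 1 a_{n-2}] / D(n).
Since the indicial polynomial factors as (r - r_1)(r - r_2), D(n) = (r_1 + n - r_1)(r_1 + n - r_2) = n(n + 9/2).
Evaluating step by step (a_0 = 1):
  n = 1: D(1) = 1(1 + 9/2) = 11/2; numerator = 4(1) = 4; a_1 = (4)/(11/2) = 8/11
  n = 2: D(2) = 2(2 + 9/2) = 13; numerator = 4(8/11) + 1(1) = 43/11; a_2 = (43/11)/(13) = 43/143
  n = 3: D(3) = 3(3 + 9/2) = 45/2; numerator = 4(43/143) + 1(8/11) = 276/143; a_3 = (276/143)/(45/2) = 184/2145

r = 3; a_0 = 1; a_1 = 8/11; a_2 = 43/143; a_3 = 184/2145


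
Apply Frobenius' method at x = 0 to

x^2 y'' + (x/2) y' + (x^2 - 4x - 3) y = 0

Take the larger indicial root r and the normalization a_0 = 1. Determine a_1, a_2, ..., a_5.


Write in Frobenius form y'' + (p(x)/x) y' + (q(x)/x^2) y = 0:
  p(x) = 1/2,  q(x) = x^2 - 4x - 3.
Indicial equation: r(r-1) + (1/2) r + (-3) = 0 -> roots r_1 = 2, r_2 = -3/2.
Take r = r_1 = 2. Let y(x) = x^r sum_{n>=0} a_n x^n with a_0 = 1.
Substitute y = x^r sum a_n x^n and match x^{r+n}. The recurrence is
  D(n) a_n - 4 a_{n-1} + 1 a_{n-2} = 0,  where D(n) = (r+n)(r+n-1) + (1/2)(r+n) + (-3).
  a_n = [4 a_{n-1} - 1 a_{n-2}] / D(n).
Since the indicial polynomial factors as (r - r_1)(r - r_2), D(n) = (r_1 + n - r_1)(r_1 + n - r_2) = n(n + 7/2).
Evaluating step by step (a_0 = 1):
  n = 1: D(1) = 1(1 + 7/2) = 9/2; numerator = 4(1) = 4; a_1 = (4)/(9/2) = 8/9
  n = 2: D(2) = 2(2 + 7/2) = 11; numerator = 4(8/9) - 1(1) = 23/9; a_2 = (23/9)/(11) = 23/99
  n = 3: D(3) = 3(3 + 7/2) = 39/2; numerator = 4(23/99) - 1(8/9) = 4/99; a_3 = (4/99)/(39/2) = 8/3861
  n = 4: D(4) = 4(4 + 7/2) = 30; numerator = 4(8/3861) - 1(23/99) = -865/3861; a_4 = (-865/3861)/(30) = -173/23166
  n = 5: D(5) = 5(5 + 7/2) = 85/2; numerator = 4(-173/23166) - 1(8/3861) = -370/11583; a_5 = (-370/11583)/(85/2) = -148/196911

r = 2; a_0 = 1; a_1 = 8/9; a_2 = 23/99; a_3 = 8/3861; a_4 = -173/23166; a_5 = -148/196911


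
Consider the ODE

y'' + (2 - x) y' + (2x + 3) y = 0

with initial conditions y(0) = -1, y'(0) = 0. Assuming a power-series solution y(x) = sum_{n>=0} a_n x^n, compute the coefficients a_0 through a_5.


Ansatz: y(x) = sum_{n>=0} a_n x^n, so y'(x) = sum_{n>=1} n a_n x^(n-1) and y''(x) = sum_{n>=2} n(n-1) a_n x^(n-2).
Substitute into P(x) y'' + Q(x) y' + R(x) y = 0 with P(x) = 1, Q(x) = 2 - x, R(x) = 2x + 3, and match powers of x.
Initial conditions: a_0 = -1, a_1 = 0.
Setting the coefficient of each power of x to zero and solving order by order (substituting the coefficients already found):
  x^0: 2 a_2 + 2 a_1 + 3 a_0 = 0  ->  2 a_2 = -2 a_1 - 3 a_0 = 3  ->  a_2 = 3/2
  x^1: 6 a_3 + 4 a_2 + 2 a_1 + 2 a_0 = 0  ->  6 a_3 = -4 a_2 - 2 a_1 - 2 a_0 = -4  ->  a_3 = -2/3
  x^2: 12 a_4 + 6 a_3 + a_2 + 2 a_1 = 0  ->  12 a_4 = -6 a_3 - a_2 - 2 a_1 = 5/2  ->  a_4 = 5/24
  x^3: 20 a_5 + 8 a_4 + 2 a_2 = 0  ->  20 a_5 = -8 a_4 - 2 a_2 = -14/3  ->  a_5 = -7/30
Truncated series: y(x) = -1 + (3/2) x^2 - (2/3) x^3 + (5/24) x^4 - (7/30) x^5 + O(x^6).

a_0 = -1; a_1 = 0; a_2 = 3/2; a_3 = -2/3; a_4 = 5/24; a_5 = -7/30


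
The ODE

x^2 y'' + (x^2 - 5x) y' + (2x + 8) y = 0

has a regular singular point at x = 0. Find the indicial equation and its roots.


Divide by x^2 to reach normal form y'' + P_1(x) y' + P_2(x) y = 0 with P_1(x) = 1 - 5/x and P_2(x) = 2/x + 8/x^2.
x = 0 is a singular point because the y'-coefficient 1 - 5/x has a pole at x = 0 and the y-coefficient 2/x + 8/x^2 has a pole at x = 0.
It is a regular singular point because x P_1(x) = p(x) = x - 5 and x^2 P_2(x) = q(x) = 2x + 8 are polynomials, hence analytic at x = 0.
p(0) = -5,  q(0) = 8.
Indicial equation: r(r-1) + p(0) r + q(0) = 0, i.e. r^2 + (p(0) - 1) r + q(0) = 0, i.e. r^2 - 6 r + 8 = 0.
Discriminant: (-6)^2 - 4(8) = 4, so r = (6 ± 2)/2.
Solving: r_1 = 4, r_2 = 2.

indicial: r^2 - 6 r + 8 = 0; roots r_1 = 4, r_2 = 2


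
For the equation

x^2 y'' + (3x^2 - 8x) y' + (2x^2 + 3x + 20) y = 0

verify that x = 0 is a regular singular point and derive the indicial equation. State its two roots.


Divide by x^2 to reach normal form y'' + P_1(x) y' + P_2(x) y = 0 with P_1(x) = 3 - 8/x and P_2(x) = 2 + 3/x + 20/x^2.
x = 0 is a singular point because the y'-coefficient 3 - 8/x has a pole at x = 0 and the y-coefficient 2 + 3/x + 20/x^2 has a pole at x = 0.
It is a regular singular point because x P_1(x) = p(x) = 3x - 8 and x^2 P_2(x) = q(x) = 2x^2 + 3x + 20 are polynomials, hence analytic at x = 0.
p(0) = -8,  q(0) = 20.
Indicial equation: r(r-1) + p(0) r + q(0) = 0, i.e. r^2 + (p(0) - 1) r + q(0) = 0, i.e. r^2 - 9 r + 20 = 0.
Discriminant: (-9)^2 - 4(20) = 1, so r = (9 ± 1)/2.
Solving: r_1 = 5, r_2 = 4.

indicial: r^2 - 9 r + 20 = 0; roots r_1 = 5, r_2 = 4


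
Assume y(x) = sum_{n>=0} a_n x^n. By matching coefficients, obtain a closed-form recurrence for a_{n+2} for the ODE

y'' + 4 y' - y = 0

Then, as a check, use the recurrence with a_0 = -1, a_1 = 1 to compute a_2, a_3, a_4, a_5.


Substitute y = sum_n a_n x^n.
y''(x) has coefficient (n+2)(n+1) a_{n+2} at x^n;
4 y'(x) has coefficient 4 (n+1) a_{n+1} at x^n;
-y(x) has coefficient -1 a_n at x^n.
Matching x^n: (n+2)(n+1) a_{n+2} + 4 (n+1) a_{n+1} - 1 a_n = 0.
Thus a_{n+2} = [-4 (n+1) a_{n+1} + 1 a_n] / ((n+1)(n+2)).

Check with a_0 = -1, a_1 = 1 (apply the recurrence for n = 0, 1, 2, 3): a_0 = -1, a_1 = 1, a_2 = -5/2, a_3 = 7/2, a_4 = -89/24, a_5 = 377/120.

a_(n+2) = [-4 (n+1) a_(n+1) + 1 a_n] / ((n+1)(n+2)); check: a_0 = -1, a_1 = 1, a_2 = -5/2, a_3 = 7/2, a_4 = -89/24, a_5 = 377/120


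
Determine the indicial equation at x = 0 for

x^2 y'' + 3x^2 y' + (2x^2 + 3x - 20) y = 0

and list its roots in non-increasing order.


Divide by x^2 to reach normal form y'' + P_1(x) y' + P_2(x) y = 0 with P_1(x) = 3 and P_2(x) = 2 + 3/x - 20/x^2.
x = 0 is a singular point because the y-coefficient 2 + 3/x - 20/x^2 has a pole at x = 0.
It is a regular singular point because x P_1(x) = p(x) = 3x and x^2 P_2(x) = q(x) = 2x^2 + 3x - 20 are polynomials, hence analytic at x = 0.
p(0) = 0,  q(0) = -20.
Indicial equation: r(r-1) + p(0) r + q(0) = 0, i.e. r^2 + (p(0) - 1) r + q(0) = 0, i.e. r^2 - 1 r - 20 = 0.
Discriminant: (-1)^2 - 4(-20) = 81, so r = (1 ± 9)/2.
Solving: r_1 = 5, r_2 = -4.

indicial: r^2 - 1 r - 20 = 0; roots r_1 = 5, r_2 = -4


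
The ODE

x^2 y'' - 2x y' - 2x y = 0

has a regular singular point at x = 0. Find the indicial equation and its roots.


Divide by x^2 to reach normal form y'' + P_1(x) y' + P_2(x) y = 0 with P_1(x) = -2/x and P_2(x) = -2/x.
x = 0 is a singular point because the y'-coefficient -2/x has a pole at x = 0 and the y-coefficient -2/x has a pole at x = 0.
It is a regular singular point because x P_1(x) = p(x) = -2 and x^2 P_2(x) = q(x) = -2x are polynomials, hence analytic at x = 0.
p(0) = -2,  q(0) = 0.
Indicial equation: r(r-1) + p(0) r + q(0) = 0, i.e. r^2 + (p(0) - 1) r + q(0) = 0, i.e. r^2 - 3 r = 0.
Discriminant: (-3)^2 - 4(0) = 9, so r = (3 ± 3)/2.
Solving: r_1 = 3, r_2 = 0.

indicial: r^2 - 3 r = 0; roots r_1 = 3, r_2 = 0


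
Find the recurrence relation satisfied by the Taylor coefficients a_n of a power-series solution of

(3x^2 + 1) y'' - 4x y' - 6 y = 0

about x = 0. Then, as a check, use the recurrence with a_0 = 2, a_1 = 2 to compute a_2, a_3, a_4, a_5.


Substitute y = sum_n a_n x^n.
(1 + 3 x^2) y'' contributes (n+2)(n+1) a_{n+2} + 3 n(n-1) a_n at x^n.
-4 x y'(x) contributes -4 n a_n at x^n.
-6 y(x) contributes -6 a_n at x^n.
Matching x^n: (n+2)(n+1) a_{n+2} + (3 n(n-1) - 4 n - 6) a_n = 0.
Thus a_{n+2} = (-3 n(n-1) + 4 n + 6) / ((n+1)(n+2)) * a_n.

Check with a_0 = 2, a_1 = 2 (apply the recurrence for n = 0, 1, 2, 3): a_0 = 2, a_1 = 2, a_2 = 6, a_3 = 10/3, a_4 = 4, a_5 = 0.

a_(n+2) = (-3 n(n-1) + 4 n + 6) / ((n+1)(n+2)) * a_n; check: a_0 = 2, a_1 = 2, a_2 = 6, a_3 = 10/3, a_4 = 4, a_5 = 0


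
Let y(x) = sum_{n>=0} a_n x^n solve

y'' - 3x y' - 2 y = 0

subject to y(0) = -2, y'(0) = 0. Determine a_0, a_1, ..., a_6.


Ansatz: y(x) = sum_{n>=0} a_n x^n, so y'(x) = sum_{n>=1} n a_n x^(n-1) and y''(x) = sum_{n>=2} n(n-1) a_n x^(n-2).
Substitute into P(x) y'' + Q(x) y' + R(x) y = 0 with P(x) = 1, Q(x) = -3x, R(x) = -2, and match powers of x.
Initial conditions: a_0 = -2, a_1 = 0.
Setting the coefficient of each power of x to zero and solving order by order (substituting the coefficients already found):
  x^0: 2 a_2 - 2 a_0 = 0  ->  2 a_2 = 2 a_0 = -4  ->  a_2 = -2
  x^1: 6 a_3 - 5 a_1 = 0  ->  6 a_3 = 5 a_1 = 0  ->  a_3 = 0
  x^2: 12 a_4 - 8 a_2 = 0  ->  12 a_4 = 8 a_2 = -16  ->  a_4 = -4/3
  x^3: 20 a_5 - 11 a_3 = 0  ->  20 a_5 = 11 a_3 = 0  ->  a_5 = 0
  x^4: 30 a_6 - 14 a_4 = 0  ->  30 a_6 = 14 a_4 = -56/3  ->  a_6 = -28/45
Truncated series: y(x) = -2 - 2 x^2 - (4/3) x^4 - (28/45) x^6 + O(x^7).

a_0 = -2; a_1 = 0; a_2 = -2; a_3 = 0; a_4 = -4/3; a_5 = 0; a_6 = -28/45


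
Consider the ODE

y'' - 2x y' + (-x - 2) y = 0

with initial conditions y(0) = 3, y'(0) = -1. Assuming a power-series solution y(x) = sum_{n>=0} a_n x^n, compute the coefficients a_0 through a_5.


Ansatz: y(x) = sum_{n>=0} a_n x^n, so y'(x) = sum_{n>=1} n a_n x^(n-1) and y''(x) = sum_{n>=2} n(n-1) a_n x^(n-2).
Substitute into P(x) y'' + Q(x) y' + R(x) y = 0 with P(x) = 1, Q(x) = -2x, R(x) = -x - 2, and match powers of x.
Initial conditions: a_0 = 3, a_1 = -1.
Setting the coefficient of each power of x to zero and solving order by order (substituting the coefficients already found):
  x^0: 2 a_2 - 2 a_0 = 0  ->  2 a_2 = 2 a_0 = 6  ->  a_2 = 3
  x^1: 6 a_3 - 4 a_1 - a_0 = 0  ->  6 a_3 = 4 a_1 + a_0 = -1  ->  a_3 = -1/6
  x^2: 12 a_4 - 6 a_2 - a_1 = 0  ->  12 a_4 = 6 a_2 + a_1 = 17  ->  a_4 = 17/12
  x^3: 20 a_5 - 8 a_3 - a_2 = 0  ->  20 a_5 = 8 a_3 + a_2 = 5/3  ->  a_5 = 1/12
Truncated series: y(x) = 3 - x + 3 x^2 - (1/6) x^3 + (17/12) x^4 + (1/12) x^5 + O(x^6).

a_0 = 3; a_1 = -1; a_2 = 3; a_3 = -1/6; a_4 = 17/12; a_5 = 1/12


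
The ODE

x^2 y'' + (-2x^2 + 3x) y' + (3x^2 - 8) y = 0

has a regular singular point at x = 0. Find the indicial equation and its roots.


Divide by x^2 to reach normal form y'' + P_1(x) y' + P_2(x) y = 0 with P_1(x) = -2 + 3/x and P_2(x) = 3 - 8/x^2.
x = 0 is a singular point because the y'-coefficient -2 + 3/x has a pole at x = 0 and the y-coefficient 3 - 8/x^2 has a pole at x = 0.
It is a regular singular point because x P_1(x) = p(x) = 3 - 2x and x^2 P_2(x) = q(x) = 3x^2 - 8 are polynomials, hence analytic at x = 0.
p(0) = 3,  q(0) = -8.
Indicial equation: r(r-1) + p(0) r + q(0) = 0, i.e. r^2 + (p(0) - 1) r + q(0) = 0, i.e. r^2 + 2 r - 8 = 0.
Discriminant: (2)^2 - 4(-8) = 36, so r = (-2 ± 6)/2.
Solving: r_1 = 2, r_2 = -4.

indicial: r^2 + 2 r - 8 = 0; roots r_1 = 2, r_2 = -4


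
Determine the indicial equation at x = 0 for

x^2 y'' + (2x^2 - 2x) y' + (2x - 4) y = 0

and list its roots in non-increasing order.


Divide by x^2 to reach normal form y'' + P_1(x) y' + P_2(x) y = 0 with P_1(x) = 2 - 2/x and P_2(x) = 2/x - 4/x^2.
x = 0 is a singular point because the y'-coefficient 2 - 2/x has a pole at x = 0 and the y-coefficient 2/x - 4/x^2 has a pole at x = 0.
It is a regular singular point because x P_1(x) = p(x) = 2x - 2 and x^2 P_2(x) = q(x) = 2x - 4 are polynomials, hence analytic at x = 0.
p(0) = -2,  q(0) = -4.
Indicial equation: r(r-1) + p(0) r + q(0) = 0, i.e. r^2 + (p(0) - 1) r + q(0) = 0, i.e. r^2 - 3 r - 4 = 0.
Discriminant: (-3)^2 - 4(-4) = 25, so r = (3 ± 5)/2.
Solving: r_1 = 4, r_2 = -1.

indicial: r^2 - 3 r - 4 = 0; roots r_1 = 4, r_2 = -1


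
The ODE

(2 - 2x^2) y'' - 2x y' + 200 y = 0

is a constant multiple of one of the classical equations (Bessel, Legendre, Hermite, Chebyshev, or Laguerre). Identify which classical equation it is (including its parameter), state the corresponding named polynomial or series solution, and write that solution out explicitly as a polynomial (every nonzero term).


All three coefficients share the factor 2; dividing through by 2 gives  (1 - x^2) y'' - x y' + 100 y = 0.
This matches the Chebyshev equation (1 - x^2) y'' - x y' + n^2 y = 0 (note the -x y' term, not -2x y') with n^2 = 100, so n = 10; the polynomial solution is T_10(x).
With y = sum_k a_k x^k, matching x^k gives (k+2)(k+1) a_{k+2} = (k^2 - n^2) a_k = (k - 10)(k + 10) a_k. The right side vanishes at k = 10, so the series with the parity of 10 terminates at degree 10.
Standard normalization: leading coefficient of T_n is 2^(n-1), so a_10 = 2^9 = 512. Work downward with a_k = (k+1)(k+2) a_{k+2} / ((k - 10)(k + 10)):
  a_8 = (9)(10)(512) / ((8 - 10)(8 + 10)) = 46080/(-36) = -1280
  a_6 = (7)(8)(-1280) / ((6 - 10)(6 + 10)) = -71680/(-64) = 1120
  a_4 = (5)(6)(1120) / ((4 - 10)(4 + 10)) = 33600/(-84) = -400
  a_2 = (3)(4)(-400) / ((2 - 10)(2 + 10)) = -4800/(-96) = 50
  a_0 = (1)(2)(50) / ((0 - 10)(0 + 10)) = 100/(-100) = -1
Hence T_10(x) = 512 x^10 - 1280 x^8 + 1120 x^6 - 400 x^4 + 50 x^2 - 1.

T_10(x); series = 512 x^10 - 1280 x^8 + 1120 x^6 - 400 x^4 + 50 x^2 - 1


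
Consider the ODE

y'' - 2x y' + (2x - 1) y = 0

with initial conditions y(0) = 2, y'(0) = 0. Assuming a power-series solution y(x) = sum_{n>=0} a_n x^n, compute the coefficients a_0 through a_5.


Ansatz: y(x) = sum_{n>=0} a_n x^n, so y'(x) = sum_{n>=1} n a_n x^(n-1) and y''(x) = sum_{n>=2} n(n-1) a_n x^(n-2).
Substitute into P(x) y'' + Q(x) y' + R(x) y = 0 with P(x) = 1, Q(x) = -2x, R(x) = 2x - 1, and match powers of x.
Initial conditions: a_0 = 2, a_1 = 0.
Setting the coefficient of each power of x to zero and solving order by order (substituting the coefficients already found):
  x^0: 2 a_2 - a_0 = 0  ->  2 a_2 = a_0 = 2  ->  a_2 = 1
  x^1: 6 a_3 - 3 a_1 + 2 a_0 = 0  ->  6 a_3 = 3 a_1 - 2 a_0 = -4  ->  a_3 = -2/3
  x^2: 12 a_4 - 5 a_2 + 2 a_1 = 0  ->  12 a_4 = 5 a_2 - 2 a_1 = 5  ->  a_4 = 5/12
  x^3: 20 a_5 - 7 a_3 + 2 a_2 = 0  ->  20 a_5 = 7 a_3 - 2 a_2 = -20/3  ->  a_5 = -1/3
Truncated series: y(x) = 2 + x^2 - (2/3) x^3 + (5/12) x^4 - (1/3) x^5 + O(x^6).

a_0 = 2; a_1 = 0; a_2 = 1; a_3 = -2/3; a_4 = 5/12; a_5 = -1/3


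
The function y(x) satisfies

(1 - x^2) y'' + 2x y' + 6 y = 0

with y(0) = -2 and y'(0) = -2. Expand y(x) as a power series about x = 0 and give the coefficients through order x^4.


Ansatz: y(x) = sum_{n>=0} a_n x^n, so y'(x) = sum_{n>=1} n a_n x^(n-1) and y''(x) = sum_{n>=2} n(n-1) a_n x^(n-2).
Substitute into P(x) y'' + Q(x) y' + R(x) y = 0 with P(x) = 1 - x^2, Q(x) = 2x, R(x) = 6, and match powers of x.
Initial conditions: a_0 = -2, a_1 = -2.
Setting the coefficient of each power of x to zero and solving order by order (substituting the coefficients already found):
  x^0: 2 a_2 + 6 a_0 = 0  ->  2 a_2 = -6 a_0 = 12  ->  a_2 = 6
  x^1: 6 a_3 + 8 a_1 = 0  ->  6 a_3 = -8 a_1 = 16  ->  a_3 = 8/3
  x^2: 12 a_4 + 8 a_2 = 0  ->  12 a_4 = -8 a_2 = -48  ->  a_4 = -4
Truncated series: y(x) = -2 - 2 x + 6 x^2 + (8/3) x^3 - 4 x^4 + O(x^5).

a_0 = -2; a_1 = -2; a_2 = 6; a_3 = 8/3; a_4 = -4


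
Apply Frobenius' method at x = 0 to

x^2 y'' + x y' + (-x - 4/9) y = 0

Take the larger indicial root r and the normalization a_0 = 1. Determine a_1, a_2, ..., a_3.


Write in Frobenius form y'' + (p(x)/x) y' + (q(x)/x^2) y = 0:
  p(x) = 1,  q(x) = -x - 4/9.
Indicial equation: r(r-1) + (1) r + (-4/9) = 0 -> roots r_1 = 2/3, r_2 = -2/3.
Take r = r_1 = 2/3. Let y(x) = x^r sum_{n>=0} a_n x^n with a_0 = 1.
Substitute y = x^r sum a_n x^n and match x^{r+n}. The recurrence is
  D(n) a_n - 1 a_{n-1} = 0,  where D(n) = (r+n)(r+n-1) + (1)(r+n) + (-4/9).
  a_n = 1 / D(n) * a_{n-1}.
Since the indicial polynomial factors as (r - r_1)(r - r_2), D(n) = (r_1 + n - r_1)(r_1 + n - r_2) = n(n + 4/3).
Evaluating step by step (a_0 = 1):
  n = 1: D(1) = 1(1 + 4/3) = 7/3; numerator = 1(1) = 1; a_1 = (1)/(7/3) = 3/7
  n = 2: D(2) = 2(2 + 4/3) = 20/3; numerator = 1(3/7) = 3/7; a_2 = (3/7)/(20/3) = 9/140
  n = 3: D(3) = 3(3 + 4/3) = 13; numerator = 1(9/140) = 9/140; a_3 = (9/140)/(13) = 9/1820

r = 2/3; a_0 = 1; a_1 = 3/7; a_2 = 9/140; a_3 = 9/1820


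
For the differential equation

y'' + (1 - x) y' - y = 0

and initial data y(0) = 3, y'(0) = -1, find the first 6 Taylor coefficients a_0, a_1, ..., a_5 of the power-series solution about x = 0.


Ansatz: y(x) = sum_{n>=0} a_n x^n, so y'(x) = sum_{n>=1} n a_n x^(n-1) and y''(x) = sum_{n>=2} n(n-1) a_n x^(n-2).
Substitute into P(x) y'' + Q(x) y' + R(x) y = 0 with P(x) = 1, Q(x) = 1 - x, R(x) = -1, and match powers of x.
Initial conditions: a_0 = 3, a_1 = -1.
Setting the coefficient of each power of x to zero and solving order by order (substituting the coefficients already found):
  x^0: 2 a_2 + a_1 - a_0 = 0  ->  2 a_2 = -a_1 + a_0 = 4  ->  a_2 = 2
  x^1: 6 a_3 + 2 a_2 - 2 a_1 = 0  ->  6 a_3 = -2 a_2 + 2 a_1 = -6  ->  a_3 = -1
  x^2: 12 a_4 + 3 a_3 - 3 a_2 = 0  ->  12 a_4 = -3 a_3 + 3 a_2 = 9  ->  a_4 = 3/4
  x^3: 20 a_5 + 4 a_4 - 4 a_3 = 0  ->  20 a_5 = -4 a_4 + 4 a_3 = -7  ->  a_5 = -7/20
Truncated series: y(x) = 3 - x + 2 x^2 - x^3 + (3/4) x^4 - (7/20) x^5 + O(x^6).

a_0 = 3; a_1 = -1; a_2 = 2; a_3 = -1; a_4 = 3/4; a_5 = -7/20


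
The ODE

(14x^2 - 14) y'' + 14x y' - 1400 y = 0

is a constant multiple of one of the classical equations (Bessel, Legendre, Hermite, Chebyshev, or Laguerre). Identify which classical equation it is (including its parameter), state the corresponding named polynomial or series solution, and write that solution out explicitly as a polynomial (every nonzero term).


All three coefficients share the factor -14; dividing through by -14 gives  (1 - x^2) y'' - x y' + 100 y = 0.
This matches the Chebyshev equation (1 - x^2) y'' - x y' + n^2 y = 0 (note the -x y' term, not -2x y') with n^2 = 100, so n = 10; the polynomial solution is T_10(x).
With y = sum_k a_k x^k, matching x^k gives (k+2)(k+1) a_{k+2} = (k^2 - n^2) a_k = (k - 10)(k + 10) a_k. The right side vanishes at k = 10, so the series with the parity of 10 terminates at degree 10.
Standard normalization: leading coefficient of T_n is 2^(n-1), so a_10 = 2^9 = 512. Work downward with a_k = (k+1)(k+2) a_{k+2} / ((k - 10)(k + 10)):
  a_8 = (9)(10)(512) / ((8 - 10)(8 + 10)) = 46080/(-36) = -1280
  a_6 = (7)(8)(-1280) / ((6 - 10)(6 + 10)) = -71680/(-64) = 1120
  a_4 = (5)(6)(1120) / ((4 - 10)(4 + 10)) = 33600/(-84) = -400
  a_2 = (3)(4)(-400) / ((2 - 10)(2 + 10)) = -4800/(-96) = 50
  a_0 = (1)(2)(50) / ((0 - 10)(0 + 10)) = 100/(-100) = -1
Hence T_10(x) = 512 x^10 - 1280 x^8 + 1120 x^6 - 400 x^4 + 50 x^2 - 1.

T_10(x); series = 512 x^10 - 1280 x^8 + 1120 x^6 - 400 x^4 + 50 x^2 - 1


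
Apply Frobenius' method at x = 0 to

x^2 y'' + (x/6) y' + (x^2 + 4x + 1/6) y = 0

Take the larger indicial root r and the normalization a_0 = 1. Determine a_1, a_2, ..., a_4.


Write in Frobenius form y'' + (p(x)/x) y' + (q(x)/x^2) y = 0:
  p(x) = 1/6,  q(x) = x^2 + 4x + 1/6.
Indicial equation: r(r-1) + (1/6) r + (1/6) = 0 -> roots r_1 = 1/2, r_2 = 1/3.
Take r = r_1 = 1/2. Let y(x) = x^r sum_{n>=0} a_n x^n with a_0 = 1.
Substitute y = x^r sum a_n x^n and match x^{r+n}. The recurrence is
  D(n) a_n + 4 a_{n-1} + 1 a_{n-2} = 0,  where D(n) = (r+n)(r+n-1) + (1/6)(r+n) + (1/6).
  a_n = [-4 a_{n-1} - 1 a_{n-2}] / D(n).
Since the indicial polynomial factors as (r - r_1)(r - r_2), D(n) = (r_1 + n - r_1)(r_1 + n - r_2) = n(n + 1/6).
Evaluating step by step (a_0 = 1):
  n = 1: D(1) = 1(1 + 1/6) = 7/6; numerator = -4(1) = -4; a_1 = (-4)/(7/6) = -24/7
  n = 2: D(2) = 2(2 + 1/6) = 13/3; numerator = -4(-24/7) - 1(1) = 89/7; a_2 = (89/7)/(13/3) = 267/91
  n = 3: D(3) = 3(3 + 1/6) = 19/2; numerator = -4(267/91) - 1(-24/7) = -108/13; a_3 = (-108/13)/(19/2) = -216/247
  n = 4: D(4) = 4(4 + 1/6) = 50/3; numerator = -4(-216/247) - 1(267/91) = 75/133; a_4 = (75/133)/(50/3) = 9/266

r = 1/2; a_0 = 1; a_1 = -24/7; a_2 = 267/91; a_3 = -216/247; a_4 = 9/266


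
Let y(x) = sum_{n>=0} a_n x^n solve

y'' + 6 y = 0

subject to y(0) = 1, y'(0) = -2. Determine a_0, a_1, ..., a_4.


Ansatz: y(x) = sum_{n>=0} a_n x^n, so y'(x) = sum_{n>=1} n a_n x^(n-1) and y''(x) = sum_{n>=2} n(n-1) a_n x^(n-2).
Substitute into P(x) y'' + Q(x) y' + R(x) y = 0 with P(x) = 1, Q(x) = 0, R(x) = 6, and match powers of x.
Initial conditions: a_0 = 1, a_1 = -2.
Setting the coefficient of each power of x to zero and solving order by order (substituting the coefficients already found):
  x^0: 2 a_2 + 6 a_0 = 0  ->  2 a_2 = -6 a_0 = -6  ->  a_2 = -3
  x^1: 6 a_3 + 6 a_1 = 0  ->  6 a_3 = -6 a_1 = 12  ->  a_3 = 2
  x^2: 12 a_4 + 6 a_2 = 0  ->  12 a_4 = -6 a_2 = 18  ->  a_4 = 3/2
Truncated series: y(x) = 1 - 2 x - 3 x^2 + 2 x^3 + (3/2) x^4 + O(x^5).

a_0 = 1; a_1 = -2; a_2 = -3; a_3 = 2; a_4 = 3/2


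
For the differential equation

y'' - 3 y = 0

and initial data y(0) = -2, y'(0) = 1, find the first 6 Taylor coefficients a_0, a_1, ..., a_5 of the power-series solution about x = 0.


Ansatz: y(x) = sum_{n>=0} a_n x^n, so y'(x) = sum_{n>=1} n a_n x^(n-1) and y''(x) = sum_{n>=2} n(n-1) a_n x^(n-2).
Substitute into P(x) y'' + Q(x) y' + R(x) y = 0 with P(x) = 1, Q(x) = 0, R(x) = -3, and match powers of x.
Initial conditions: a_0 = -2, a_1 = 1.
Setting the coefficient of each power of x to zero and solving order by order (substituting the coefficients already found):
  x^0: 2 a_2 - 3 a_0 = 0  ->  2 a_2 = 3 a_0 = -6  ->  a_2 = -3
  x^1: 6 a_3 - 3 a_1 = 0  ->  6 a_3 = 3 a_1 = 3  ->  a_3 = 1/2
  x^2: 12 a_4 - 3 a_2 = 0  ->  12 a_4 = 3 a_2 = -9  ->  a_4 = -3/4
  x^3: 20 a_5 - 3 a_3 = 0  ->  20 a_5 = 3 a_3 = 3/2  ->  a_5 = 3/40
Truncated series: y(x) = -2 + x - 3 x^2 + (1/2) x^3 - (3/4) x^4 + (3/40) x^5 + O(x^6).

a_0 = -2; a_1 = 1; a_2 = -3; a_3 = 1/2; a_4 = -3/4; a_5 = 3/40
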